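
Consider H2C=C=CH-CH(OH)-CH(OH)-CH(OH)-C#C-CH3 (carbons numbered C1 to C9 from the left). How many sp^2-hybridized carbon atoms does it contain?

C1: sp2 ✓
C2: sp
C3: sp2 ✓
C4: sp3
C5: sp3
C6: sp3
C7: sp
C8: sp
C9: sp3
C1, C3 → 2 sp2 carbons.

2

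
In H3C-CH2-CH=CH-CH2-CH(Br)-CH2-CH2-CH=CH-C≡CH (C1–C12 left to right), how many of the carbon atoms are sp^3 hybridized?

C1: sp3 ✓
C2: sp3 ✓
C3: sp2
C4: sp2
C5: sp3 ✓
C6: sp3 ✓
C7: sp3 ✓
C8: sp3 ✓
C9: sp2
C10: sp2
C11: sp
C12: sp
C1, C2, C5, C6, C7, C8 → 6 sp3 carbons.

6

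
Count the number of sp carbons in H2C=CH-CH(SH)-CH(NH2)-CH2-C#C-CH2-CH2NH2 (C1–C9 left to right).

C1: sp2
C2: sp2
C3: sp3
C4: sp3
C5: sp3
C6: sp ✓
C7: sp ✓
C8: sp3
C9: sp3
C6, C7 → 2 sp carbons.

2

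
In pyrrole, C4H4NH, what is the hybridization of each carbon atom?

Each carbon atom is sp2: 3 σ bonds, plus one π bond, 3 electron-density regions.

sp2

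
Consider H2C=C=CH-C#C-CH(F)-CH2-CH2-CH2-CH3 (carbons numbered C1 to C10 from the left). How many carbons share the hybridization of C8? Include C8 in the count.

C8 is sp3 (only σ bonds).
C1: sp2
C2: sp
C3: sp2
C4: sp
C5: sp
C6: sp3 ✓
C7: sp3 ✓
C8: sp3 ✓
C9: sp3 ✓
C10: sp3 ✓
5 carbons are sp3.

5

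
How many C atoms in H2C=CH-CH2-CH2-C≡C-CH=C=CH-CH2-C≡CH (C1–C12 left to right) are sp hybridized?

5

C1: sp2
C2: sp2
C3: sp3
C4: sp3
C5: sp ✓
C6: sp ✓
C7: sp2
C8: sp ✓
C9: sp2
C10: sp3
C11: sp ✓
C12: sp ✓
C5, C6, C8, C11, C12 → 5 sp carbons.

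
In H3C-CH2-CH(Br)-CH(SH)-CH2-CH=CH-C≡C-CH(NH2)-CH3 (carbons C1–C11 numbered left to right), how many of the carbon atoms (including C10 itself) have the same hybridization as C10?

C10 is sp3 (only σ bonds).
C1: sp3 ✓
C2: sp3 ✓
C3: sp3 ✓
C4: sp3 ✓
C5: sp3 ✓
C6: sp2
C7: sp2
C8: sp
C9: sp
C10: sp3 ✓
C11: sp3 ✓
7 carbons are sp3.

7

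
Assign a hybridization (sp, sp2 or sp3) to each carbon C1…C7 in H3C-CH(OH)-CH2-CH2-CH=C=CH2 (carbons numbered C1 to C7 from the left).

C1 is sp3: 4 σ bonds, 4 electron-density regions.
C2 carries 4 σ bonds, giving a steric number of 4, so it is sp3.
C3 — 4 σ bonds. Steric number 4, so sp3.
C4 has 4 σ bonds: steric number 4 → sp3.
C5 (3 σ bonds, plus one π bond) has steric number 3: sp2.
C6 (2 σ bonds, plus two π bonds) has steric number 2: sp.
C7 carries 3 σ bonds, plus one π bond, giving a steric number of 3, so it is sp2.

C1 sp3, C2 sp3, C3 sp3, C4 sp3, C5 sp2, C6 sp, C7 sp2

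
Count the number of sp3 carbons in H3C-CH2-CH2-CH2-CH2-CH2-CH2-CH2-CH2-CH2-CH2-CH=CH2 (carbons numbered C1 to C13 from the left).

C1: sp3 ✓
C2: sp3 ✓
C3: sp3 ✓
C4: sp3 ✓
C5: sp3 ✓
C6: sp3 ✓
C7: sp3 ✓
C8: sp3 ✓
C9: sp3 ✓
C10: sp3 ✓
C11: sp3 ✓
C12: sp2
C13: sp2
C1, C2, C3, C4, C5, C6, C7, C8, C9, C10, C11 → 11 sp3 carbons.

11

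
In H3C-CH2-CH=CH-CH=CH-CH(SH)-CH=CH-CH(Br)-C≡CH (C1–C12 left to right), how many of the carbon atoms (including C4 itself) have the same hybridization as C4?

6

C4 is sp2 (one π bond).
C1: sp3
C2: sp3
C3: sp2 ✓
C4: sp2 ✓
C5: sp2 ✓
C6: sp2 ✓
C7: sp3
C8: sp2 ✓
C9: sp2 ✓
C10: sp3
C11: sp
C12: sp
6 carbons are sp2.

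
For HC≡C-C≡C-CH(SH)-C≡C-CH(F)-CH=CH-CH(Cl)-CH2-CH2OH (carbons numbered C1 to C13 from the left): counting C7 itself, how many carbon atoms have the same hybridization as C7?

6

C7 is sp (two π bonds).
C1: sp ✓
C2: sp ✓
C3: sp ✓
C4: sp ✓
C5: sp3
C6: sp ✓
C7: sp ✓
C8: sp3
C9: sp2
C10: sp2
C11: sp3
C12: sp3
C13: sp3
6 carbons are sp.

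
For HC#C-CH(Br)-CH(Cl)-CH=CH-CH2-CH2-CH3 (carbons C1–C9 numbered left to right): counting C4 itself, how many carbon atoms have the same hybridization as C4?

5

C4 is sp3 (only σ bonds).
C1: sp
C2: sp
C3: sp3 ✓
C4: sp3 ✓
C5: sp2
C6: sp2
C7: sp3 ✓
C8: sp3 ✓
C9: sp3 ✓
5 carbons are sp3.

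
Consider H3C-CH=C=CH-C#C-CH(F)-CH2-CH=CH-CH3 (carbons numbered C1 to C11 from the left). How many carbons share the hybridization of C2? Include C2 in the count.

4

C2 is sp2 (one π bond).
C1: sp3
C2: sp2 ✓
C3: sp
C4: sp2 ✓
C5: sp
C6: sp
C7: sp3
C8: sp3
C9: sp2 ✓
C10: sp2 ✓
C11: sp3
4 carbons are sp2.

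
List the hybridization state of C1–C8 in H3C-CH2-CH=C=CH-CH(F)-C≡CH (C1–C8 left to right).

C1 sp3, C2 sp3, C3 sp2, C4 sp, C5 sp2, C6 sp3, C7 sp, C8 sp

C1 is sp3: 4 σ bonds, 4 electron-density regions.
C2 — 4 σ bonds. Steric number 4, so sp3.
C3 is sp2: 3 σ bonds, plus one π bond, 3 electron-density regions.
C4 is sp: 2 σ bonds, plus two π bonds, 2 electron-density regions.
C5 (3 σ bonds, plus one π bond) has steric number 3: sp2.
C6: 4 σ bonds — 4 electron domains, sp3.
C7 is sp: 2 σ bonds, plus two π bonds, 2 electron-density regions.
C8 — 2 σ bonds, plus two π bonds. Steric number 2, so sp.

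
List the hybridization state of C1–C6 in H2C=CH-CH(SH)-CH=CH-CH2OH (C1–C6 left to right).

C1 has 3 σ bonds, plus one π bond: steric number 3 → sp2.
C2: 3 σ bonds, plus one π bond; 3 regions of electron density → sp2.
C3 carries 4 σ bonds, giving a steric number of 4, so it is sp3.
C4 (3 σ bonds, plus one π bond) has steric number 3: sp2.
C5 (3 σ bonds, plus one π bond) has steric number 3: sp2.
C6 carries 4 σ bonds, giving a steric number of 4, so it is sp3.

C1 sp2, C2 sp2, C3 sp3, C4 sp2, C5 sp2, C6 sp3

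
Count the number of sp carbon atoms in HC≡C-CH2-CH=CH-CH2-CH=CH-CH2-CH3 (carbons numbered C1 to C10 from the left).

2

C1: sp ✓
C2: sp ✓
C3: sp3
C4: sp2
C5: sp2
C6: sp3
C7: sp2
C8: sp2
C9: sp3
C10: sp3
C1, C2 → 2 sp carbons.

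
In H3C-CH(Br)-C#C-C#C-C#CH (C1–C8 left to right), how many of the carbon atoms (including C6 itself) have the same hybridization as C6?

C6 is sp (two π bonds).
C1: sp3
C2: sp3
C3: sp ✓
C4: sp ✓
C5: sp ✓
C6: sp ✓
C7: sp ✓
C8: sp ✓
6 carbons are sp.

6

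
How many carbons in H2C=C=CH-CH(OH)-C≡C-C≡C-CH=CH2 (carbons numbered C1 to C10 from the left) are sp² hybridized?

C1: sp2 ✓
C2: sp
C3: sp2 ✓
C4: sp3
C5: sp
C6: sp
C7: sp
C8: sp
C9: sp2 ✓
C10: sp2 ✓
C1, C3, C9, C10 → 4 sp2 carbons.

4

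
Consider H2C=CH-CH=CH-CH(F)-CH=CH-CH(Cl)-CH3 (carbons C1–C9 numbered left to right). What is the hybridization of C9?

sp3

C9 has 4 σ bonds: steric number 4 → sp3.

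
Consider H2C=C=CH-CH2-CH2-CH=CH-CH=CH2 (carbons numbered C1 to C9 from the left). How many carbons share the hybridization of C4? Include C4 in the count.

C4 is sp3 (only σ bonds).
C1: sp2
C2: sp
C3: sp2
C4: sp3 ✓
C5: sp3 ✓
C6: sp2
C7: sp2
C8: sp2
C9: sp2
2 carbons are sp3.

2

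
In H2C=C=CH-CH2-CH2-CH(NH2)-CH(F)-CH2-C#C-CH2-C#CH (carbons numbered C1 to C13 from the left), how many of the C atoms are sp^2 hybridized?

C1: sp2 ✓
C2: sp
C3: sp2 ✓
C4: sp3
C5: sp3
C6: sp3
C7: sp3
C8: sp3
C9: sp
C10: sp
C11: sp3
C12: sp
C13: sp
C1, C3 → 2 sp2 carbons.

2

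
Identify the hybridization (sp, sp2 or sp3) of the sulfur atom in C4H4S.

Analogous to furan: one S lone pair in the aromatic π system, S is sp2.

sp2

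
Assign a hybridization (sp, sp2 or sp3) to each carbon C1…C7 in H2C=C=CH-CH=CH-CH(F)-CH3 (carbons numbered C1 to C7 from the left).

C1 — 3 σ bonds, plus one π bond. Steric number 3, so sp2.
C2 has 2 σ bonds, plus two π bonds: steric number 2 → sp.
C3: 3 σ bonds, plus one π bond; 3 regions of electron density → sp2.
C4 carries 3 σ bonds, plus one π bond, giving a steric number of 3, so it is sp2.
C5 — 3 σ bonds, plus one π bond. Steric number 3, so sp2.
C6 has 4 σ bonds: steric number 4 → sp3.
C7: 4 σ bonds; 4 regions of electron density → sp3.

C1 sp2, C2 sp, C3 sp2, C4 sp2, C5 sp2, C6 sp3, C7 sp3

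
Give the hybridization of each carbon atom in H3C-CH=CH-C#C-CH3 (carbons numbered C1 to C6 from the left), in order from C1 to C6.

C1 — 4 σ bonds. Steric number 4, so sp3.
C2: 3 σ bonds, plus one π bond — 3 electron domains, sp2.
C3: 3 σ bonds, plus one π bond — 3 electron domains, sp2.
C4 is sp: 2 σ bonds, plus two π bonds, 2 electron-density regions.
C5 carries 2 σ bonds, plus two π bonds, giving a steric number of 2, so it is sp.
C6 carries 4 σ bonds, giving a steric number of 4, so it is sp3.

C1 sp3, C2 sp2, C3 sp2, C4 sp, C5 sp, C6 sp3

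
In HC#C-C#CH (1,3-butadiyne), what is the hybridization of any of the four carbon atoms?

sp

Every carbon is part of a C≡C triple bond: two σ regions → sp.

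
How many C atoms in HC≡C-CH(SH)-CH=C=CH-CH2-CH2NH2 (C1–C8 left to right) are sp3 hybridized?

3

C1: sp
C2: sp
C3: sp3 ✓
C4: sp2
C5: sp
C6: sp2
C7: sp3 ✓
C8: sp3 ✓
C3, C7, C8 → 3 sp3 carbons.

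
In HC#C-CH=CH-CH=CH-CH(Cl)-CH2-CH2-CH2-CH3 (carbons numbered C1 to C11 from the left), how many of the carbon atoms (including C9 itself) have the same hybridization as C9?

C9 is sp3 (only σ bonds).
C1: sp
C2: sp
C3: sp2
C4: sp2
C5: sp2
C6: sp2
C7: sp3 ✓
C8: sp3 ✓
C9: sp3 ✓
C10: sp3 ✓
C11: sp3 ✓
5 carbons are sp3.

5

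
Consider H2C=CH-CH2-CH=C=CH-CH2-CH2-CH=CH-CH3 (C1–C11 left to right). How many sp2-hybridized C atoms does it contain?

6

C1: sp2 ✓
C2: sp2 ✓
C3: sp3
C4: sp2 ✓
C5: sp
C6: sp2 ✓
C7: sp3
C8: sp3
C9: sp2 ✓
C10: sp2 ✓
C11: sp3
C1, C2, C4, C6, C9, C10 → 6 sp2 carbons.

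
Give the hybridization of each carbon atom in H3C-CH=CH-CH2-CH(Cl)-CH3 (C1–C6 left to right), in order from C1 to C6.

C1 sp3, C2 sp2, C3 sp2, C4 sp3, C5 sp3, C6 sp3

C1: 4 σ bonds; 4 regions of electron density → sp3.
C2 carries 3 σ bonds, plus one π bond, giving a steric number of 3, so it is sp2.
C3: 3 σ bonds, plus one π bond — 3 electron domains, sp2.
C4 — 4 σ bonds. Steric number 4, so sp3.
C5: 4 σ bonds — 4 electron domains, sp3.
C6 (4 σ bonds) has steric number 4: sp3.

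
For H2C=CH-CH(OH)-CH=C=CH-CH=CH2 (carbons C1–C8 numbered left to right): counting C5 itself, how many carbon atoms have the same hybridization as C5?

C5 is sp (two π bonds).
C1: sp2
C2: sp2
C3: sp3
C4: sp2
C5: sp ✓
C6: sp2
C7: sp2
C8: sp2
1 carbon is sp.

1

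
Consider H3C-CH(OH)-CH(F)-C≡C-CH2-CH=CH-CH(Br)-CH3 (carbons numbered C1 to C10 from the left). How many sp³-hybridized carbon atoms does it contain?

C1: sp3 ✓
C2: sp3 ✓
C3: sp3 ✓
C4: sp
C5: sp
C6: sp3 ✓
C7: sp2
C8: sp2
C9: sp3 ✓
C10: sp3 ✓
C1, C2, C3, C6, C9, C10 → 6 sp3 carbons.

6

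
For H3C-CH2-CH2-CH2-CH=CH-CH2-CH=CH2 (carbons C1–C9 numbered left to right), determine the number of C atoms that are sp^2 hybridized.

4

C1: sp3
C2: sp3
C3: sp3
C4: sp3
C5: sp2 ✓
C6: sp2 ✓
C7: sp3
C8: sp2 ✓
C9: sp2 ✓
C5, C6, C8, C9 → 4 sp2 carbons.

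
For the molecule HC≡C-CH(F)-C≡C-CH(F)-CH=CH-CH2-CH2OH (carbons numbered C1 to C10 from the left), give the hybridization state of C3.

sp³

C3 carries 4 σ bonds, giving a steric number of 4, so it is sp3.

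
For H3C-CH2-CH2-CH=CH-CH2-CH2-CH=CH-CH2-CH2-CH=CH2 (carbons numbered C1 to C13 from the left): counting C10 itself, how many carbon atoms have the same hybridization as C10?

C10 is sp3 (only σ bonds).
C1: sp3 ✓
C2: sp3 ✓
C3: sp3 ✓
C4: sp2
C5: sp2
C6: sp3 ✓
C7: sp3 ✓
C8: sp2
C9: sp2
C10: sp3 ✓
C11: sp3 ✓
C12: sp2
C13: sp2
7 carbons are sp3.

7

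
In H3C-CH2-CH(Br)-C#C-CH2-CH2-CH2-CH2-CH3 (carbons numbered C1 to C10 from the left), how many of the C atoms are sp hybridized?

2

C1: sp3
C2: sp3
C3: sp3
C4: sp ✓
C5: sp ✓
C6: sp3
C7: sp3
C8: sp3
C9: sp3
C10: sp3
C4, C5 → 2 sp carbons.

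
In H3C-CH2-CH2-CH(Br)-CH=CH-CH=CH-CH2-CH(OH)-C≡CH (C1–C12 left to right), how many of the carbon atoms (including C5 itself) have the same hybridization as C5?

4

C5 is sp2 (one π bond).
C1: sp3
C2: sp3
C3: sp3
C4: sp3
C5: sp2 ✓
C6: sp2 ✓
C7: sp2 ✓
C8: sp2 ✓
C9: sp3
C10: sp3
C11: sp
C12: sp
4 carbons are sp2.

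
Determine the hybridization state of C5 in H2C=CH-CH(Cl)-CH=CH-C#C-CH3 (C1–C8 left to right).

sp^2

C5 has 3 σ bonds, plus one π bond: steric number 3 → sp2.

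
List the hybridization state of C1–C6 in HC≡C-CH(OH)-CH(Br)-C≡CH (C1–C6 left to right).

C1 — 2 σ bonds, plus two π bonds. Steric number 2, so sp.
C2: 2 σ bonds, plus two π bonds; 2 regions of electron density → sp.
C3 — 4 σ bonds. Steric number 4, so sp3.
C4 has 4 σ bonds: steric number 4 → sp3.
C5 carries 2 σ bonds, plus two π bonds, giving a steric number of 2, so it is sp.
C6: 2 σ bonds, plus two π bonds; 2 regions of electron density → sp.

C1 sp, C2 sp, C3 sp3, C4 sp3, C5 sp, C6 sp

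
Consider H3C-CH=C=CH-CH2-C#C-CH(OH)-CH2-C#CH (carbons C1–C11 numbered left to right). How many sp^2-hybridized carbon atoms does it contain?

C1: sp3
C2: sp2 ✓
C3: sp
C4: sp2 ✓
C5: sp3
C6: sp
C7: sp
C8: sp3
C9: sp3
C10: sp
C11: sp
C2, C4 → 2 sp2 carbons.

2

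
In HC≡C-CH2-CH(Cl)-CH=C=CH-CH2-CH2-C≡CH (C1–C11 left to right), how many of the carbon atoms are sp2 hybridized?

2

C1: sp
C2: sp
C3: sp3
C4: sp3
C5: sp2 ✓
C6: sp
C7: sp2 ✓
C8: sp3
C9: sp3
C10: sp
C11: sp
C5, C7 → 2 sp2 carbons.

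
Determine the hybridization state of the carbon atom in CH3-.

Three σ bonds + one lone pair = steric number 4 → sp3, pyramidal.

sp3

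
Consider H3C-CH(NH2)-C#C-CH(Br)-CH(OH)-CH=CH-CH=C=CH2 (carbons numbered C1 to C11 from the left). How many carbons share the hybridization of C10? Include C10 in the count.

3

C10 is sp (two π bonds).
C1: sp3
C2: sp3
C3: sp ✓
C4: sp ✓
C5: sp3
C6: sp3
C7: sp2
C8: sp2
C9: sp2
C10: sp ✓
C11: sp2
3 carbons are sp.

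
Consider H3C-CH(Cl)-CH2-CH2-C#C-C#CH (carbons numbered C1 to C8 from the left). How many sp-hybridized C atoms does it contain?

4

C1: sp3
C2: sp3
C3: sp3
C4: sp3
C5: sp ✓
C6: sp ✓
C7: sp ✓
C8: sp ✓
C5, C6, C7, C8 → 4 sp carbons.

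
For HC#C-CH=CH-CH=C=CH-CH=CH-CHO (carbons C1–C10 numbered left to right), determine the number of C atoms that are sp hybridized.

C1: sp ✓
C2: sp ✓
C3: sp2
C4: sp2
C5: sp2
C6: sp ✓
C7: sp2
C8: sp2
C9: sp2
C10: sp2
C1, C2, C6 → 3 sp carbons.

3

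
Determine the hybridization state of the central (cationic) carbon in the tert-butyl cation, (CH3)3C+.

Three σ bonds and an empty p orbital; no lone pair → steric number 3 → sp2 and planar.

sp^2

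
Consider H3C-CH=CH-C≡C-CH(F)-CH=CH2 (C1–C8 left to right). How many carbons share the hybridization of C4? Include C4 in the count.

2

C4 is sp (two π bonds).
C1: sp3
C2: sp2
C3: sp2
C4: sp ✓
C5: sp ✓
C6: sp3
C7: sp2
C8: sp2
2 carbons are sp.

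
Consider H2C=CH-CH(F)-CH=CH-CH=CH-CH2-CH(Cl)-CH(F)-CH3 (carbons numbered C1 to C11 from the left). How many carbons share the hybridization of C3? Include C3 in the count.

5

C3 is sp3 (only σ bonds).
C1: sp2
C2: sp2
C3: sp3 ✓
C4: sp2
C5: sp2
C6: sp2
C7: sp2
C8: sp3 ✓
C9: sp3 ✓
C10: sp3 ✓
C11: sp3 ✓
5 carbons are sp3.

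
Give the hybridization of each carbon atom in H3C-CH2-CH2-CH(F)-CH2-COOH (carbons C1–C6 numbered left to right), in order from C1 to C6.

C1 has 4 σ bonds: steric number 4 → sp3.
C2 (4 σ bonds) has steric number 4: sp3.
C3: 4 σ bonds — 4 electron domains, sp3.
C4: 4 σ bonds; 4 regions of electron density → sp3.
C5 (4 σ bonds) has steric number 4: sp3.
C6 — 3 σ bonds, plus one π bond. Steric number 3, so sp2.

C1 sp3, C2 sp3, C3 sp3, C4 sp3, C5 sp3, C6 sp2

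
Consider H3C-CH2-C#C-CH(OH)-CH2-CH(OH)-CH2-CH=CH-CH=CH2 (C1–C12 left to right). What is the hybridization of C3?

sp

C3 carries 2 σ bonds, plus two π bonds, giving a steric number of 2, so it is sp.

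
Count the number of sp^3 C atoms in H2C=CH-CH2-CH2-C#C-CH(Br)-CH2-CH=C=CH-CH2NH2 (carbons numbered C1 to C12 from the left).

C1: sp2
C2: sp2
C3: sp3 ✓
C4: sp3 ✓
C5: sp
C6: sp
C7: sp3 ✓
C8: sp3 ✓
C9: sp2
C10: sp
C11: sp2
C12: sp3 ✓
C3, C4, C7, C8, C12 → 5 sp3 carbons.

5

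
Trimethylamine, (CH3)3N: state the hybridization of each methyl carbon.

sp³

Each methyl carbon: 4 σ bonds — 4 electron domains, sp3.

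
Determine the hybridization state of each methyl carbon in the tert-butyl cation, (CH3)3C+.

sp3

Each methyl carbon is sp3: 4 σ bonds, 4 electron-density regions.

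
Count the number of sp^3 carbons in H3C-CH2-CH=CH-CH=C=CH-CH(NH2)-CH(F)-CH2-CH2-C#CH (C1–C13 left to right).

6

C1: sp3 ✓
C2: sp3 ✓
C3: sp2
C4: sp2
C5: sp2
C6: sp
C7: sp2
C8: sp3 ✓
C9: sp3 ✓
C10: sp3 ✓
C11: sp3 ✓
C12: sp
C13: sp
C1, C2, C8, C9, C10, C11 → 6 sp3 carbons.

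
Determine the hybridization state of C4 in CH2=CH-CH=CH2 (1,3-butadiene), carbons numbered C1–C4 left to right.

sp^2

C4 is sp2: 3 σ bonds, plus one π bond, 3 electron-density regions.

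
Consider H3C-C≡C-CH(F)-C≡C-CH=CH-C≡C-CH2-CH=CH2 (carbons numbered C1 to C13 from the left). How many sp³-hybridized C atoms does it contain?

3

C1: sp3 ✓
C2: sp
C3: sp
C4: sp3 ✓
C5: sp
C6: sp
C7: sp2
C8: sp2
C9: sp
C10: sp
C11: sp3 ✓
C12: sp2
C13: sp2
C1, C4, C11 → 3 sp3 carbons.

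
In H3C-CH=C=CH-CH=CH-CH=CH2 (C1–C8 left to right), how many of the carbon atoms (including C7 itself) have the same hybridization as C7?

6

C7 is sp2 (one π bond).
C1: sp3
C2: sp2 ✓
C3: sp
C4: sp2 ✓
C5: sp2 ✓
C6: sp2 ✓
C7: sp2 ✓
C8: sp2 ✓
6 carbons are sp2.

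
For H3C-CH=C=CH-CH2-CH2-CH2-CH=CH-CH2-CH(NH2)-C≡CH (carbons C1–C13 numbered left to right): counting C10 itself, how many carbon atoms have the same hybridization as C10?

C10 is sp3 (only σ bonds).
C1: sp3 ✓
C2: sp2
C3: sp
C4: sp2
C5: sp3 ✓
C6: sp3 ✓
C7: sp3 ✓
C8: sp2
C9: sp2
C10: sp3 ✓
C11: sp3 ✓
C12: sp
C13: sp
6 carbons are sp3.

6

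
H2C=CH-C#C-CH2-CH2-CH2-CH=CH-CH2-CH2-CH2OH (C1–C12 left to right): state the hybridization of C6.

sp3

C6 — 4 σ bonds. Steric number 4, so sp3.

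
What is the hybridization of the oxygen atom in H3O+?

Three σ bonds + one lone pair = steric number 4 → sp3.

sp3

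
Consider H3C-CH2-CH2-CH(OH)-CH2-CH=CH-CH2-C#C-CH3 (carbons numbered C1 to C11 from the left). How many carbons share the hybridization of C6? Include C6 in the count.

2

C6 is sp2 (one π bond).
C1: sp3
C2: sp3
C3: sp3
C4: sp3
C5: sp3
C6: sp2 ✓
C7: sp2 ✓
C8: sp3
C9: sp
C10: sp
C11: sp3
2 carbons are sp2.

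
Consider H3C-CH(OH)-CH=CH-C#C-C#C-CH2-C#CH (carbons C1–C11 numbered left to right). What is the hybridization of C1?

C1 is sp3: 4 σ bonds, 4 electron-density regions.

sp^3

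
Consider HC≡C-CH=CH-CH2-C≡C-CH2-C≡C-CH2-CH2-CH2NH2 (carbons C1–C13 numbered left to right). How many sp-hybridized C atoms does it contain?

6

C1: sp ✓
C2: sp ✓
C3: sp2
C4: sp2
C5: sp3
C6: sp ✓
C7: sp ✓
C8: sp3
C9: sp ✓
C10: sp ✓
C11: sp3
C12: sp3
C13: sp3
C1, C2, C6, C7, C9, C10 → 6 sp carbons.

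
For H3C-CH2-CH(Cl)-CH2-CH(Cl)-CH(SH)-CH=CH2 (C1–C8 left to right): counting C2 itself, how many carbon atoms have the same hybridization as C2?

6

C2 is sp3 (only σ bonds).
C1: sp3 ✓
C2: sp3 ✓
C3: sp3 ✓
C4: sp3 ✓
C5: sp3 ✓
C6: sp3 ✓
C7: sp2
C8: sp2
6 carbons are sp3.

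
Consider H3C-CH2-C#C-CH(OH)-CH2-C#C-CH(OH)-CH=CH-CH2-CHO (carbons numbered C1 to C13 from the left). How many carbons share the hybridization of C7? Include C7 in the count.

C7 is sp (two π bonds).
C1: sp3
C2: sp3
C3: sp ✓
C4: sp ✓
C5: sp3
C6: sp3
C7: sp ✓
C8: sp ✓
C9: sp3
C10: sp2
C11: sp2
C12: sp3
C13: sp2
4 carbons are sp.

4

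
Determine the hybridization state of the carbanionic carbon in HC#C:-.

sp

One σ bond + one lone pair = steric number 2 → sp.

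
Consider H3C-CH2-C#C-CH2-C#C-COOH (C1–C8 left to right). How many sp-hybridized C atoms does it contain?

4

C1: sp3
C2: sp3
C3: sp ✓
C4: sp ✓
C5: sp3
C6: sp ✓
C7: sp ✓
C8: sp2
C3, C4, C6, C7 → 4 sp carbons.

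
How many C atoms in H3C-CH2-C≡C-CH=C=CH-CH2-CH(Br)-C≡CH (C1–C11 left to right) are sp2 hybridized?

2

C1: sp3
C2: sp3
C3: sp
C4: sp
C5: sp2 ✓
C6: sp
C7: sp2 ✓
C8: sp3
C9: sp3
C10: sp
C11: sp
C5, C7 → 2 sp2 carbons.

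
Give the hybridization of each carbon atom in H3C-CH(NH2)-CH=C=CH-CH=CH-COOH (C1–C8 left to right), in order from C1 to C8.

C1 sp3, C2 sp3, C3 sp2, C4 sp, C5 sp2, C6 sp2, C7 sp2, C8 sp2

C1 has 4 σ bonds: steric number 4 → sp3.
C2 is sp3: 4 σ bonds, 4 electron-density regions.
C3 carries 3 σ bonds, plus one π bond, giving a steric number of 3, so it is sp2.
C4 has 2 σ bonds, plus two π bonds: steric number 2 → sp.
C5 carries 3 σ bonds, plus one π bond, giving a steric number of 3, so it is sp2.
C6 has 3 σ bonds, plus one π bond: steric number 3 → sp2.
C7 (3 σ bonds, plus one π bond) has steric number 3: sp2.
C8 (3 σ bonds, plus one π bond) has steric number 3: sp2.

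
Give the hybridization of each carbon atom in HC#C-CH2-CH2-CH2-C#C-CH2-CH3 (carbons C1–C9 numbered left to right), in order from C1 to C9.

C1 has 2 σ bonds, plus two π bonds: steric number 2 → sp.
C2 is sp: 2 σ bonds, plus two π bonds, 2 electron-density regions.
C3: 4 σ bonds; 4 regions of electron density → sp3.
C4 — 4 σ bonds. Steric number 4, so sp3.
C5 — 4 σ bonds. Steric number 4, so sp3.
C6 (2 σ bonds, plus two π bonds) has steric number 2: sp.
C7 — 2 σ bonds, plus two π bonds. Steric number 2, so sp.
C8 — 4 σ bonds. Steric number 4, so sp3.
C9: 4 σ bonds; 4 regions of electron density → sp3.

C1 sp, C2 sp, C3 sp3, C4 sp3, C5 sp3, C6 sp, C7 sp, C8 sp3, C9 sp3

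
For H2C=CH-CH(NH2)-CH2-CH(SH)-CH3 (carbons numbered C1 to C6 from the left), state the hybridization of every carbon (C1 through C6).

C1 sp2, C2 sp2, C3 sp3, C4 sp3, C5 sp3, C6 sp3

C1: 3 σ bonds, plus one π bond — 3 electron domains, sp2.
C2 is sp2: 3 σ bonds, plus one π bond, 3 electron-density regions.
C3: 4 σ bonds; 4 regions of electron density → sp3.
C4: 4 σ bonds — 4 electron domains, sp3.
C5 is sp3: 4 σ bonds, 4 electron-density regions.
C6 — 4 σ bonds. Steric number 4, so sp3.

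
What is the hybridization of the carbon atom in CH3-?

Three σ bonds + one lone pair = steric number 4 → sp3, pyramidal.

sp³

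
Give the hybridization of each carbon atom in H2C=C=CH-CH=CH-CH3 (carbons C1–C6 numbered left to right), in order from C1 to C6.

C1 sp2, C2 sp, C3 sp2, C4 sp2, C5 sp2, C6 sp3

C1 has 3 σ bonds, plus one π bond: steric number 3 → sp2.
C2 has 2 σ bonds, plus two π bonds: steric number 2 → sp.
C3 carries 3 σ bonds, plus one π bond, giving a steric number of 3, so it is sp2.
C4: 3 σ bonds, plus one π bond; 3 regions of electron density → sp2.
C5: 3 σ bonds, plus one π bond; 3 regions of electron density → sp2.
C6: 4 σ bonds; 4 regions of electron density → sp3.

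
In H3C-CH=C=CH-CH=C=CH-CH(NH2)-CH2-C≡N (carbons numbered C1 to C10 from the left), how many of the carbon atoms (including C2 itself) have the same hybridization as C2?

C2 is sp2 (one π bond).
C1: sp3
C2: sp2 ✓
C3: sp
C4: sp2 ✓
C5: sp2 ✓
C6: sp
C7: sp2 ✓
C8: sp3
C9: sp3
C10: sp
4 carbons are sp2.

4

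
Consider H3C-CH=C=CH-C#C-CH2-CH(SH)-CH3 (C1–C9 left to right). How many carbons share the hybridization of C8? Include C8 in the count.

C8 is sp3 (only σ bonds).
C1: sp3 ✓
C2: sp2
C3: sp
C4: sp2
C5: sp
C6: sp
C7: sp3 ✓
C8: sp3 ✓
C9: sp3 ✓
4 carbons are sp3.

4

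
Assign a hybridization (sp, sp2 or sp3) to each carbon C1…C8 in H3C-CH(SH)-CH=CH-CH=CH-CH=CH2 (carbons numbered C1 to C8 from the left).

C1 sp3, C2 sp3, C3 sp2, C4 sp2, C5 sp2, C6 sp2, C7 sp2, C8 sp2

C1 has 4 σ bonds: steric number 4 → sp3.
C2 carries 4 σ bonds, giving a steric number of 4, so it is sp3.
C3: 3 σ bonds, plus one π bond; 3 regions of electron density → sp2.
C4: 3 σ bonds, plus one π bond — 3 electron domains, sp2.
C5: 3 σ bonds, plus one π bond — 3 electron domains, sp2.
C6: 3 σ bonds, plus one π bond — 3 electron domains, sp2.
C7 carries 3 σ bonds, plus one π bond, giving a steric number of 3, so it is sp2.
C8 carries 3 σ bonds, plus one π bond, giving a steric number of 3, so it is sp2.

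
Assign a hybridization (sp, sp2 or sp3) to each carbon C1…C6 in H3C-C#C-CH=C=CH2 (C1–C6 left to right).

C1 — 4 σ bonds. Steric number 4, so sp3.
C2 is sp: 2 σ bonds, plus two π bonds, 2 electron-density regions.
C3 is sp: 2 σ bonds, plus two π bonds, 2 electron-density regions.
C4 — 3 σ bonds, plus one π bond. Steric number 3, so sp2.
C5 (2 σ bonds, plus two π bonds) has steric number 2: sp.
C6 has 3 σ bonds, plus one π bond: steric number 3 → sp2.

C1 sp3, C2 sp, C3 sp, C4 sp2, C5 sp, C6 sp2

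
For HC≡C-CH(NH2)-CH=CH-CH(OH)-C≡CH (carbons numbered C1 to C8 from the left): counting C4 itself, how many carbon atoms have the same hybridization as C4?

2

C4 is sp2 (one π bond).
C1: sp
C2: sp
C3: sp3
C4: sp2 ✓
C5: sp2 ✓
C6: sp3
C7: sp
C8: sp
2 carbons are sp2.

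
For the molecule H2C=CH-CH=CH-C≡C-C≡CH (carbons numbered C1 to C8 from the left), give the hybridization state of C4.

sp^2

C4 — 3 σ bonds, plus one π bond. Steric number 3, so sp2.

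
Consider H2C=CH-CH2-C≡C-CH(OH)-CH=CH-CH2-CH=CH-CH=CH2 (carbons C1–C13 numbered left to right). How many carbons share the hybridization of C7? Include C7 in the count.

C7 is sp2 (one π bond).
C1: sp2 ✓
C2: sp2 ✓
C3: sp3
C4: sp
C5: sp
C6: sp3
C7: sp2 ✓
C8: sp2 ✓
C9: sp3
C10: sp2 ✓
C11: sp2 ✓
C12: sp2 ✓
C13: sp2 ✓
8 carbons are sp2.

8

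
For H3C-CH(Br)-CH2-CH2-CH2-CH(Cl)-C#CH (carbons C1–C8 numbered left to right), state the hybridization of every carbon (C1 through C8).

C1 sp3, C2 sp3, C3 sp3, C4 sp3, C5 sp3, C6 sp3, C7 sp, C8 sp

C1: 4 σ bonds — 4 electron domains, sp3.
C2 carries 4 σ bonds, giving a steric number of 4, so it is sp3.
C3 carries 4 σ bonds, giving a steric number of 4, so it is sp3.
C4 has 4 σ bonds: steric number 4 → sp3.
C5: 4 σ bonds — 4 electron domains, sp3.
C6 carries 4 σ bonds, giving a steric number of 4, so it is sp3.
C7: 2 σ bonds, plus two π bonds — 2 electron domains, sp.
C8: 2 σ bonds, plus two π bonds; 2 regions of electron density → sp.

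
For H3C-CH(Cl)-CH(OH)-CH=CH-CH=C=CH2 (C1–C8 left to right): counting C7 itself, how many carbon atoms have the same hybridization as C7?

1

C7 is sp (two π bonds).
C1: sp3
C2: sp3
C3: sp3
C4: sp2
C5: sp2
C6: sp2
C7: sp ✓
C8: sp2
1 carbon is sp.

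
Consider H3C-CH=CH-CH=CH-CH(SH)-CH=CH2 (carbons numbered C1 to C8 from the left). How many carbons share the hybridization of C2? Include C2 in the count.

6

C2 is sp2 (one π bond).
C1: sp3
C2: sp2 ✓
C3: sp2 ✓
C4: sp2 ✓
C5: sp2 ✓
C6: sp3
C7: sp2 ✓
C8: sp2 ✓
6 carbons are sp2.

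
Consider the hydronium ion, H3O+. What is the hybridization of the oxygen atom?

Three σ bonds + one lone pair = steric number 4 → sp3.

sp³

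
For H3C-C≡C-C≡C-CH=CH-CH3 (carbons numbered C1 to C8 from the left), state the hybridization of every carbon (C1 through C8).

C1 sp3, C2 sp, C3 sp, C4 sp, C5 sp, C6 sp2, C7 sp2, C8 sp3

C1 has 4 σ bonds: steric number 4 → sp3.
C2 has 2 σ bonds, plus two π bonds: steric number 2 → sp.
C3 — 2 σ bonds, plus two π bonds. Steric number 2, so sp.
C4 (2 σ bonds, plus two π bonds) has steric number 2: sp.
C5 carries 2 σ bonds, plus two π bonds, giving a steric number of 2, so it is sp.
C6 is sp2: 3 σ bonds, plus one π bond, 3 electron-density regions.
C7 carries 3 σ bonds, plus one π bond, giving a steric number of 3, so it is sp2.
C8 — 4 σ bonds. Steric number 4, so sp3.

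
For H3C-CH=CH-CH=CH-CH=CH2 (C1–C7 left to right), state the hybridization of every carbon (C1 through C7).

C1 (4 σ bonds) has steric number 4: sp3.
C2 (3 σ bonds, plus one π bond) has steric number 3: sp2.
C3 — 3 σ bonds, plus one π bond. Steric number 3, so sp2.
C4 (3 σ bonds, plus one π bond) has steric number 3: sp2.
C5 (3 σ bonds, plus one π bond) has steric number 3: sp2.
C6 (3 σ bonds, plus one π bond) has steric number 3: sp2.
C7 — 3 σ bonds, plus one π bond. Steric number 3, so sp2.

C1 sp3, C2 sp2, C3 sp2, C4 sp2, C5 sp2, C6 sp2, C7 sp2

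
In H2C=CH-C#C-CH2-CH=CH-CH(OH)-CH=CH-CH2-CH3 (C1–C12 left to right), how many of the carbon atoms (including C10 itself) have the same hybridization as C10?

6

C10 is sp2 (one π bond).
C1: sp2 ✓
C2: sp2 ✓
C3: sp
C4: sp
C5: sp3
C6: sp2 ✓
C7: sp2 ✓
C8: sp3
C9: sp2 ✓
C10: sp2 ✓
C11: sp3
C12: sp3
6 carbons are sp2.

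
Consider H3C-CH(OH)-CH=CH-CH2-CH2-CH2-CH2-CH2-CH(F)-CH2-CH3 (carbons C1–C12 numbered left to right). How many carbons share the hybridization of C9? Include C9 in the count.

10

C9 is sp3 (only σ bonds).
C1: sp3 ✓
C2: sp3 ✓
C3: sp2
C4: sp2
C5: sp3 ✓
C6: sp3 ✓
C7: sp3 ✓
C8: sp3 ✓
C9: sp3 ✓
C10: sp3 ✓
C11: sp3 ✓
C12: sp3 ✓
10 carbons are sp3.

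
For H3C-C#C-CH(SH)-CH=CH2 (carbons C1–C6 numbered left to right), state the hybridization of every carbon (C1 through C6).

C1: 4 σ bonds — 4 electron domains, sp3.
C2 has 2 σ bonds, plus two π bonds: steric number 2 → sp.
C3 carries 2 σ bonds, plus two π bonds, giving a steric number of 2, so it is sp.
C4 has 4 σ bonds: steric number 4 → sp3.
C5: 3 σ bonds, plus one π bond — 3 electron domains, sp2.
C6: 3 σ bonds, plus one π bond — 3 electron domains, sp2.

C1 sp3, C2 sp, C3 sp, C4 sp3, C5 sp2, C6 sp2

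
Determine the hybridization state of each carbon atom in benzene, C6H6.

sp2

Every ring carbon has three σ bonds and contributes one p electron to the aromatic π system.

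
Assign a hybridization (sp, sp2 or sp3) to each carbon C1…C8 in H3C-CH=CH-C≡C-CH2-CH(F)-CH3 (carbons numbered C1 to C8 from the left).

C1 is sp3: 4 σ bonds, 4 electron-density regions.
C2: 3 σ bonds, plus one π bond; 3 regions of electron density → sp2.
C3 (3 σ bonds, plus one π bond) has steric number 3: sp2.
C4: 2 σ bonds, plus two π bonds — 2 electron domains, sp.
C5 is sp: 2 σ bonds, plus two π bonds, 2 electron-density regions.
C6: 4 σ bonds — 4 electron domains, sp3.
C7 carries 4 σ bonds, giving a steric number of 4, so it is sp3.
C8 has 4 σ bonds: steric number 4 → sp3.

C1 sp3, C2 sp2, C3 sp2, C4 sp, C5 sp, C6 sp3, C7 sp3, C8 sp3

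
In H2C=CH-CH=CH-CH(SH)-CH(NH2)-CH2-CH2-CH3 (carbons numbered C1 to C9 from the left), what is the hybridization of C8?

sp³

C8 — 4 σ bonds. Steric number 4, so sp3.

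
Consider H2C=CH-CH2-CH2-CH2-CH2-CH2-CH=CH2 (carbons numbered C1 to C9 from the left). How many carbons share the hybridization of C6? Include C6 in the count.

C6 is sp3 (only σ bonds).
C1: sp2
C2: sp2
C3: sp3 ✓
C4: sp3 ✓
C5: sp3 ✓
C6: sp3 ✓
C7: sp3 ✓
C8: sp2
C9: sp2
5 carbons are sp3.

5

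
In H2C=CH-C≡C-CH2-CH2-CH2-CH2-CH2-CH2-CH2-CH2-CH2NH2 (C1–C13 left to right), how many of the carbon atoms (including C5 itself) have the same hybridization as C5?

9

C5 is sp3 (only σ bonds).
C1: sp2
C2: sp2
C3: sp
C4: sp
C5: sp3 ✓
C6: sp3 ✓
C7: sp3 ✓
C8: sp3 ✓
C9: sp3 ✓
C10: sp3 ✓
C11: sp3 ✓
C12: sp3 ✓
C13: sp3 ✓
9 carbons are sp3.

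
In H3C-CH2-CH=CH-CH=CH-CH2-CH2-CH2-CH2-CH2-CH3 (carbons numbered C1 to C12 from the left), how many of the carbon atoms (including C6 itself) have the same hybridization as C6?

C6 is sp2 (one π bond).
C1: sp3
C2: sp3
C3: sp2 ✓
C4: sp2 ✓
C5: sp2 ✓
C6: sp2 ✓
C7: sp3
C8: sp3
C9: sp3
C10: sp3
C11: sp3
C12: sp3
4 carbons are sp2.

4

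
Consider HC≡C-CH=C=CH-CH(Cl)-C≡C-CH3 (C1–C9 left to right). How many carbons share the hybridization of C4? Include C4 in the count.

C4 is sp (two π bonds).
C1: sp ✓
C2: sp ✓
C3: sp2
C4: sp ✓
C5: sp2
C6: sp3
C7: sp ✓
C8: sp ✓
C9: sp3
5 carbons are sp.

5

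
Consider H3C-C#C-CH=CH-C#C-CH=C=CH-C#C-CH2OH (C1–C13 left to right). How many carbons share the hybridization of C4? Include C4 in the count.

4

C4 is sp2 (one π bond).
C1: sp3
C2: sp
C3: sp
C4: sp2 ✓
C5: sp2 ✓
C6: sp
C7: sp
C8: sp2 ✓
C9: sp
C10: sp2 ✓
C11: sp
C12: sp
C13: sp3
4 carbons are sp2.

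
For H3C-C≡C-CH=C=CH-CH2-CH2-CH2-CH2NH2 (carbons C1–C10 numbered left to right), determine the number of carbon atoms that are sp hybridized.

3

C1: sp3
C2: sp ✓
C3: sp ✓
C4: sp2
C5: sp ✓
C6: sp2
C7: sp3
C8: sp3
C9: sp3
C10: sp3
C2, C3, C5 → 3 sp carbons.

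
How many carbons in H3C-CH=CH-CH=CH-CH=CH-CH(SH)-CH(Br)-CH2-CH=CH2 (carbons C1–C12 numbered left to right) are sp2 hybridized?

8

C1: sp3
C2: sp2 ✓
C3: sp2 ✓
C4: sp2 ✓
C5: sp2 ✓
C6: sp2 ✓
C7: sp2 ✓
C8: sp3
C9: sp3
C10: sp3
C11: sp2 ✓
C12: sp2 ✓
C2, C3, C4, C5, C6, C7, C11, C12 → 8 sp2 carbons.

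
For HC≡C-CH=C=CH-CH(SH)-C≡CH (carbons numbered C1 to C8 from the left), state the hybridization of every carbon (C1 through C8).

C1 sp, C2 sp, C3 sp2, C4 sp, C5 sp2, C6 sp3, C7 sp, C8 sp

C1 has 2 σ bonds, plus two π bonds: steric number 2 → sp.
C2 carries 2 σ bonds, plus two π bonds, giving a steric number of 2, so it is sp.
C3 (3 σ bonds, plus one π bond) has steric number 3: sp2.
C4 (2 σ bonds, plus two π bonds) has steric number 2: sp.
C5 carries 3 σ bonds, plus one π bond, giving a steric number of 3, so it is sp2.
C6 carries 4 σ bonds, giving a steric number of 4, so it is sp3.
C7: 2 σ bonds, plus two π bonds — 2 electron domains, sp.
C8 has 2 σ bonds, plus two π bonds: steric number 2 → sp.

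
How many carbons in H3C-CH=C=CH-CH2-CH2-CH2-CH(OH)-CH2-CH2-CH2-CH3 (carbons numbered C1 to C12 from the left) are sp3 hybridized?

C1: sp3 ✓
C2: sp2
C3: sp
C4: sp2
C5: sp3 ✓
C6: sp3 ✓
C7: sp3 ✓
C8: sp3 ✓
C9: sp3 ✓
C10: sp3 ✓
C11: sp3 ✓
C12: sp3 ✓
C1, C5, C6, C7, C8, C9, C10, C11, C12 → 9 sp3 carbons.

9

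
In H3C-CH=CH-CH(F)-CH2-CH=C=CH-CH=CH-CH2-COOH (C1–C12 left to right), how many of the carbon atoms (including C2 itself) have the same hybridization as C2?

7

C2 is sp2 (one π bond).
C1: sp3
C2: sp2 ✓
C3: sp2 ✓
C4: sp3
C5: sp3
C6: sp2 ✓
C7: sp
C8: sp2 ✓
C9: sp2 ✓
C10: sp2 ✓
C11: sp3
C12: sp2 ✓
7 carbons are sp2.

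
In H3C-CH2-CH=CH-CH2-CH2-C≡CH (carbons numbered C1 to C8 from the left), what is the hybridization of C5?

C5 carries 4 σ bonds, giving a steric number of 4, so it is sp3.

sp³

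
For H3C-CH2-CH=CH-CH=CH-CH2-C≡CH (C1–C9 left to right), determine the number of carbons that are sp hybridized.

2

C1: sp3
C2: sp3
C3: sp2
C4: sp2
C5: sp2
C6: sp2
C7: sp3
C8: sp ✓
C9: sp ✓
C8, C9 → 2 sp carbons.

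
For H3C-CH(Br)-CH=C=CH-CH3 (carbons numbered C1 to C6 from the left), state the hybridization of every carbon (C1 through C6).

C1: 4 σ bonds; 4 regions of electron density → sp3.
C2: 4 σ bonds; 4 regions of electron density → sp3.
C3 — 3 σ bonds, plus one π bond. Steric number 3, so sp2.
C4 (2 σ bonds, plus two π bonds) has steric number 2: sp.
C5 carries 3 σ bonds, plus one π bond, giving a steric number of 3, so it is sp2.
C6: 4 σ bonds — 4 electron domains, sp3.

C1 sp3, C2 sp3, C3 sp2, C4 sp, C5 sp2, C6 sp3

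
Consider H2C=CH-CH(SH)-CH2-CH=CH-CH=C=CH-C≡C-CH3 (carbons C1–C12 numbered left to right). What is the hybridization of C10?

C10: 2 σ bonds, plus two π bonds — 2 electron domains, sp.

sp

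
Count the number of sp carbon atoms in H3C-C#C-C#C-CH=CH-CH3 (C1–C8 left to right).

4

C1: sp3
C2: sp ✓
C3: sp ✓
C4: sp ✓
C5: sp ✓
C6: sp2
C7: sp2
C8: sp3
C2, C3, C4, C5 → 4 sp carbons.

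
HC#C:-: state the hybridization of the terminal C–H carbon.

sp

The terminal C–H carbon: 2 σ bonds, plus two π bonds — 2 electron domains, sp.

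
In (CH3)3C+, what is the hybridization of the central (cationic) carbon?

sp^2

Three σ bonds and an empty p orbital; no lone pair → steric number 3 → sp2 and planar.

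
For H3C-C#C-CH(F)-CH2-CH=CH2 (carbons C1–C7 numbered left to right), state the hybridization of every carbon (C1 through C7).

C1 (4 σ bonds) has steric number 4: sp3.
C2 is sp: 2 σ bonds, plus two π bonds, 2 electron-density regions.
C3 (2 σ bonds, plus two π bonds) has steric number 2: sp.
C4 has 4 σ bonds: steric number 4 → sp3.
C5 (4 σ bonds) has steric number 4: sp3.
C6 (3 σ bonds, plus one π bond) has steric number 3: sp2.
C7: 3 σ bonds, plus one π bond — 3 electron domains, sp2.

C1 sp3, C2 sp, C3 sp, C4 sp3, C5 sp3, C6 sp2, C7 sp2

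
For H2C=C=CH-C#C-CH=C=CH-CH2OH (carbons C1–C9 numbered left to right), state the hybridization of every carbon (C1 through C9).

C1 is sp2: 3 σ bonds, plus one π bond, 3 electron-density regions.
C2: 2 σ bonds, plus two π bonds; 2 regions of electron density → sp.
C3 has 3 σ bonds, plus one π bond: steric number 3 → sp2.
C4 has 2 σ bonds, plus two π bonds: steric number 2 → sp.
C5 carries 2 σ bonds, plus two π bonds, giving a steric number of 2, so it is sp.
C6 is sp2: 3 σ bonds, plus one π bond, 3 electron-density regions.
C7: 2 σ bonds, plus two π bonds; 2 regions of electron density → sp.
C8: 3 σ bonds, plus one π bond — 3 electron domains, sp2.
C9: 4 σ bonds — 4 electron domains, sp3.

C1 sp2, C2 sp, C3 sp2, C4 sp, C5 sp, C6 sp2, C7 sp, C8 sp2, C9 sp3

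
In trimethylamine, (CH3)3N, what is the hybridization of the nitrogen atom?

The nitrogen atom (3 σ bonds and 1 lone pair) has steric number 4: sp3.

sp3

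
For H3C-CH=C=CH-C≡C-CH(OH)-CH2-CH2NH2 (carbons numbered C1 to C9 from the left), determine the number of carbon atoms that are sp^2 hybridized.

C1: sp3
C2: sp2 ✓
C3: sp
C4: sp2 ✓
C5: sp
C6: sp
C7: sp3
C8: sp3
C9: sp3
C2, C4 → 2 sp2 carbons.

2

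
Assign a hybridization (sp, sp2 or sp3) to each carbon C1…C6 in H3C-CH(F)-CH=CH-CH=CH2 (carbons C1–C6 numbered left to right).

C1 sp3, C2 sp3, C3 sp2, C4 sp2, C5 sp2, C6 sp2

C1 (4 σ bonds) has steric number 4: sp3.
C2 (4 σ bonds) has steric number 4: sp3.
C3 has 3 σ bonds, plus one π bond: steric number 3 → sp2.
C4 is sp2: 3 σ bonds, plus one π bond, 3 electron-density regions.
C5 has 3 σ bonds, plus one π bond: steric number 3 → sp2.
C6 has 3 σ bonds, plus one π bond: steric number 3 → sp2.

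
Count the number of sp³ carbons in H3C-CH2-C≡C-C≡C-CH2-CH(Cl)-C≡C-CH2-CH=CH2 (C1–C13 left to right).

C1: sp3 ✓
C2: sp3 ✓
C3: sp
C4: sp
C5: sp
C6: sp
C7: sp3 ✓
C8: sp3 ✓
C9: sp
C10: sp
C11: sp3 ✓
C12: sp2
C13: sp2
C1, C2, C7, C8, C11 → 5 sp3 carbons.

5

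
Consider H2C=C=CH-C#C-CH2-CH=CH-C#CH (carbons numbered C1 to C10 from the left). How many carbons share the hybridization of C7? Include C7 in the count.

4

C7 is sp2 (one π bond).
C1: sp2 ✓
C2: sp
C3: sp2 ✓
C4: sp
C5: sp
C6: sp3
C7: sp2 ✓
C8: sp2 ✓
C9: sp
C10: sp
4 carbons are sp2.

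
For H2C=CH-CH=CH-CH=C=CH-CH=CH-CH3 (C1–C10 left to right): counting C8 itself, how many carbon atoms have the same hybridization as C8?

C8 is sp2 (one π bond).
C1: sp2 ✓
C2: sp2 ✓
C3: sp2 ✓
C4: sp2 ✓
C5: sp2 ✓
C6: sp
C7: sp2 ✓
C8: sp2 ✓
C9: sp2 ✓
C10: sp3
8 carbons are sp2.

8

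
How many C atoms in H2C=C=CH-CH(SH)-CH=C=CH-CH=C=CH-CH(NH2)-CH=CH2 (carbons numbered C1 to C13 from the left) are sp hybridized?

3

C1: sp2
C2: sp ✓
C3: sp2
C4: sp3
C5: sp2
C6: sp ✓
C7: sp2
C8: sp2
C9: sp ✓
C10: sp2
C11: sp3
C12: sp2
C13: sp2
C2, C6, C9 → 3 sp carbons.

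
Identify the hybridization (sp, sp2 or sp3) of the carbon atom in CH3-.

Three σ bonds + one lone pair = steric number 4 → sp3, pyramidal.

sp^3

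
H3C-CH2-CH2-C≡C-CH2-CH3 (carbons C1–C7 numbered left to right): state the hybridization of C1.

C1: 4 σ bonds; 4 regions of electron density → sp3.

sp3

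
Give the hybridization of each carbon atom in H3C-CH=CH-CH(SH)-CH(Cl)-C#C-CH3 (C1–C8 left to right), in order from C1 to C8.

C1: 4 σ bonds; 4 regions of electron density → sp3.
C2: 3 σ bonds, plus one π bond; 3 regions of electron density → sp2.
C3 carries 3 σ bonds, plus one π bond, giving a steric number of 3, so it is sp2.
C4: 4 σ bonds — 4 electron domains, sp3.
C5 is sp3: 4 σ bonds, 4 electron-density regions.
C6 carries 2 σ bonds, plus two π bonds, giving a steric number of 2, so it is sp.
C7: 2 σ bonds, plus two π bonds; 2 regions of electron density → sp.
C8: 4 σ bonds — 4 electron domains, sp3.

C1 sp3, C2 sp2, C3 sp2, C4 sp3, C5 sp3, C6 sp, C7 sp, C8 sp3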